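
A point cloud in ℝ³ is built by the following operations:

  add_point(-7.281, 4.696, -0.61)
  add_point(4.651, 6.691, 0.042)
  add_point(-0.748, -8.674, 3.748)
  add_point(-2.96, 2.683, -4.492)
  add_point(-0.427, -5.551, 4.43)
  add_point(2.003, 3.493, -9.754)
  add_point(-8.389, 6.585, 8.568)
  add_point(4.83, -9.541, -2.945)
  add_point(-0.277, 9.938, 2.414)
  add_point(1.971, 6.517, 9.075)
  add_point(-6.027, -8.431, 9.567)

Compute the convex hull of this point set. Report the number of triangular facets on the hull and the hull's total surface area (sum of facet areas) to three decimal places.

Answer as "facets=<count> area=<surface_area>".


10 of the 11 inputs are extreme points: [0, 1, 2, 3, 5, 6, 7, 8, 9, 10].

Area of each hull facet:
  f1: (p9, p8, p6) → 38.2525
  f2: (p0, p8, p6) → 41.0317
  f3: (p0, p5, p8) → 58.5397
  f4: (p10, p9, p6) → 77.9286
  f5: (p10, p0, p6) → 71.0363
  f6: (p1, p5, p8) → 32.2348
  f7: (p1, p9, p8) → 24.6578
  f8: (p1, p5, p7) → 77.9865
  f9: (p1, p9, p7) → 76.7905
  f10: (p3, p5, p7) → 52.0395
  f11: (p3, p0, p5) → 9.7819
  f12: (p3, p10, p7) → 114.4229
  f13: (p3, p10, p0) → 51.0574
  f14: (p2, p9, p7) → 69.4629
  f15: (p2, p10, p7) → 2.7534
  f16: (p2, p10, p9) → 63.3544
Σ area = 861.331

Euler: V−E+F = 10−24+16 = 2.

facets=16 area=861.331


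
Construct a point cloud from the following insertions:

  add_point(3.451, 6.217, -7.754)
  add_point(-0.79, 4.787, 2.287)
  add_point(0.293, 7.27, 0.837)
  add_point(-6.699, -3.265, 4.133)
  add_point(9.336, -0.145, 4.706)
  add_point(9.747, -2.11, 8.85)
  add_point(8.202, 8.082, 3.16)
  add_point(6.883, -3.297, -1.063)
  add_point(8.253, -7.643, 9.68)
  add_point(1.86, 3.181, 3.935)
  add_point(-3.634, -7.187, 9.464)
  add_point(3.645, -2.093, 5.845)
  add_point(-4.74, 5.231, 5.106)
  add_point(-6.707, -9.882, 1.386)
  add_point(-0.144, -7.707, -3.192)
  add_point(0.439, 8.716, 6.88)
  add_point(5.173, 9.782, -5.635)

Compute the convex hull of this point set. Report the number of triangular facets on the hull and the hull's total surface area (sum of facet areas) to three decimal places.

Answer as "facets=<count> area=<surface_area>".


Points on the hull: [0, 3, 4, 5, 6, 7, 8, 10, 12, 13, 14, 15, 16] (13 of 17).

Area of each hull facet:
  f1: (p14, p0, p13) → 50.1535
  f2: (p10, p15, p5) → 97.4038
  f3: (p6, p15, p5) → 50.7985
  f4: (p6, p15, p16) → 40.6077
  f5: (p12, p10, p15) → 40.1764
  f6: (p12, p0, p16) → 33.9654
  f7: (p12, p15, p16) → 43.4496
  f8: (p7, p14, p0) → 51.9029
  f9: (p7, p0, p16) → 26.3356
  f10: (p3, p0, p13) → 63.7302
  f11: (p3, p12, p0) → 66.7561
  f12: (p3, p10, p13) → 25.5112
  f13: (p3, p12, p10) → 30.0190
  f14: (p8, p7, p14) → 49.5280
  f15: (p8, p14, p13) → 63.6948
  f16: (p8, p10, p13) → 50.5708
  f17: (p8, p10, p5) → 33.6168
  f18: (p4, p6, p16) → 36.8057
  f19: (p4, p7, p16) → 48.6865
  f20: (p4, p6, p5) → 15.6704
  f21: (p4, p8, p5) → 11.4391
  f22: (p4, p8, p7) → 31.7725
Σ area = 962.594

Euler: V−E+F = 13−33+22 = 2.

facets=22 area=962.594


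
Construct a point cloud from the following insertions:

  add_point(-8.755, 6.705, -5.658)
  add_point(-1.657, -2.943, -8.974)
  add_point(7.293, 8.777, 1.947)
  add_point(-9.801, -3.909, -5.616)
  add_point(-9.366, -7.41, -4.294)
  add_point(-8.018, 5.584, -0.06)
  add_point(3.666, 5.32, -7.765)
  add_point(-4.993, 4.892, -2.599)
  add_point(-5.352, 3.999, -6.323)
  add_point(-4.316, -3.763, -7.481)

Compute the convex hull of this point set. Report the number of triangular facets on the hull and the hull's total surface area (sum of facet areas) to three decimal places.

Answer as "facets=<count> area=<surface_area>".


7 of the 10 inputs are extreme points: [0, 1, 2, 3, 4, 5, 6].

Triangle areas on the boundary:
  f1: (p4, p1, p3) → 16.5560
  f2: (p4, p1, p2) → 85.3994
  f3: (p0, p1, p3) → 46.3028
  f4: (p6, p1, p2) → 45.1636
  f5: (p6, p0, p2) → 68.5436
  f6: (p6, p0, p1) → 57.0905
  f7: (p5, p4, p2) → 102.3526
  f8: (p5, p0, p2) → 44.3872
  f9: (p5, p4, p3) → 16.8201
  f10: (p5, p0, p3) → 30.1677
Σ area = 512.783

Euler: V−E+F = 7−15+10 = 2.

facets=10 area=512.783


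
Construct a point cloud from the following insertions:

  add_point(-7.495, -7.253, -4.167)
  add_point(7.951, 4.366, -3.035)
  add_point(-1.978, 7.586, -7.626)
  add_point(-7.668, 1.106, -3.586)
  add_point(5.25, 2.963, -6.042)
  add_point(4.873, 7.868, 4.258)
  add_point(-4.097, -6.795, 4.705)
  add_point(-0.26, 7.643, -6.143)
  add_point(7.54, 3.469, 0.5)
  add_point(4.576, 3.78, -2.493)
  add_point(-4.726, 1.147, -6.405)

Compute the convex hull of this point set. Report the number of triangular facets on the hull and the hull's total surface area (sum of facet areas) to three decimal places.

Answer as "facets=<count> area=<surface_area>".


facets=16 area=567.692

Extreme-point indices: [0, 1, 2, 3, 4, 5, 6, 7, 8, 10] — 10 of 11 on the boundary.

Triangle areas on the boundary:
  f1: (p5, p6, p3) → 93.3952
  f2: (p2, p5, p3) → 65.2298
  f3: (p0, p6, p3) → 39.6360
  f4: (p8, p6, p1) → 25.7328
  f5: (p8, p5, p1) → 10.4619
  f6: (p8, p5, p6) → 51.2026
  f7: (p7, p5, p1) → 39.9424
  f8: (p7, p2, p1) → 5.2275
  f9: (p7, p2, p5) → 5.1302
  f10: (p4, p6, p1) → 36.7860
  f11: (p4, p0, p6) → 76.6034
  f12: (p4, p2, p1) → 16.4066
  f13: (p10, p4, p2) → 30.4319
  f14: (p10, p4, p0) → 41.2300
  f15: (p10, p2, p3) → 13.2243
  f16: (p10, p0, p3) → 17.0514
Σ area = 567.692

Euler: V−E+F = 10−24+16 = 2.


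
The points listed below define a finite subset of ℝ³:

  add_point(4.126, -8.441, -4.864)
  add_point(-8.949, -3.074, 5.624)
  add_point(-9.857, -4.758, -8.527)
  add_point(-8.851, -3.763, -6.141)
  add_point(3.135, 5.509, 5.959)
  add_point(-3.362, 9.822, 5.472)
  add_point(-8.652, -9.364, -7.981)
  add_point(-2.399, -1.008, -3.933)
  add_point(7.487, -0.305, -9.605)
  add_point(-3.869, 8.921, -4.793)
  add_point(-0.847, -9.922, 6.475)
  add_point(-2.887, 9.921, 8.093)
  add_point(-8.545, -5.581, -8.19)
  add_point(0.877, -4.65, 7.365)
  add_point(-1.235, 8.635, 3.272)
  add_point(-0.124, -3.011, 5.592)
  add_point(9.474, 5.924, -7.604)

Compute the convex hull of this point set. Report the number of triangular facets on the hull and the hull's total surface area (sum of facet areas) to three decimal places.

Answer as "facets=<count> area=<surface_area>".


12 of the 17 inputs are extreme points: [0, 1, 2, 4, 5, 6, 8, 9, 10, 11, 13, 16].

Area of each hull facet:
  f1: (p4, p11, p16) → 48.1147
  f2: (p8, p0, p16) → 24.4037
  f3: (p8, p9, p2) → 112.2518
  f4: (p8, p9, p16) → 47.7181
  f5: (p5, p11, p16) → 20.4800
  f6: (p5, p9, p16) → 70.9445
  f7: (p5, p1, p11) → 18.6487
  f8: (p5, p9, p2) → 74.7233
  f9: (p5, p1, p2) → 99.5922
  f10: (p13, p4, p11) → 38.2479
  f11: (p13, p1, p11) → 70.2255
  f12: (p13, p1, p10) → 27.9166
  f13: (p13, p4, p16) → 76.3600
  f14: (p13, p0, p16) → 102.8239
  f15: (p13, p0, p10) → 34.8843
  f16: (p6, p8, p2) → 42.9836
  f17: (p6, p8, p0) → 63.4546
  f18: (p6, p0, p10) → 80.8673
  f19: (p6, p1, p2) → 34.2117
  f20: (p6, p1, p10) → 77.9519
Σ area = 1166.804

Check V−E+F: 12 − 30 + 20 = 2.

facets=20 area=1166.804


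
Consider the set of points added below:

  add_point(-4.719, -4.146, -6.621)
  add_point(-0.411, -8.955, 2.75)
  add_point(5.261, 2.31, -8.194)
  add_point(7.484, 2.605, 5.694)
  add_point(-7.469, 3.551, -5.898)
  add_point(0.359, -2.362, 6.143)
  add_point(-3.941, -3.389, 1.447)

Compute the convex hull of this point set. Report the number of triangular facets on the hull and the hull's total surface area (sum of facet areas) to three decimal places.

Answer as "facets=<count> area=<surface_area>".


facets=10 area=504.253

Extreme-point indices: [0, 1, 2, 3, 4, 5, 6] — 7 of 7 on the boundary.

Triangle areas on the boundary:
  f1: (p2, p3, p4) → 91.3832
  f2: (p2, p1, p3) → 95.7505
  f3: (p0, p2, p4) → 48.0449
  f4: (p0, p2, p1) → 68.2066
  f5: (p5, p3, p4) → 66.7178
  f6: (p5, p1, p3) → 26.7199
  f7: (p6, p5, p4) → 27.1850
  f8: (p6, p5, p1) → 20.2168
  f9: (p6, p0, p4) → 33.0580
  f10: (p6, p0, p1) → 26.9703
Σ area = 504.253

Euler characteristic 7−15+10 = 2 ✓


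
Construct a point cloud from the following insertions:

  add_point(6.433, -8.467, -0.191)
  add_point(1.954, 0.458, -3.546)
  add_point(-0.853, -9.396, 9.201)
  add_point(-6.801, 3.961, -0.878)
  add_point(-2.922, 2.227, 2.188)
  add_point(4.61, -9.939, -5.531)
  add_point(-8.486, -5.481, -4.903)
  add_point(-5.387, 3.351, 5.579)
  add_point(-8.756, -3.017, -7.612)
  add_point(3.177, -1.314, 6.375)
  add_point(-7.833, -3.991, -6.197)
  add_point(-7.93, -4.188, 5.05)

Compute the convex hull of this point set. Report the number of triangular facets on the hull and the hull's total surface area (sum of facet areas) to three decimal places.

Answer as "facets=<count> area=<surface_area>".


Extreme-point indices: [0, 1, 2, 3, 5, 6, 7, 8, 9, 11] — 10 of 12 on the boundary.

Per-facet area ½‖(b−a)×(c−a)‖:
  f1: (p9, p2, p0) → 46.6598
  f2: (p1, p3, p8) → 46.7940
  f3: (p1, p9, p0) → 45.9847
  f4: (p5, p1, p8) → 64.8443
  f5: (p5, p1, p0) → 30.0258
  f6: (p5, p6, p8) → 24.6035
  f7: (p5, p2, p0) → 29.8903
  f8: (p5, p6, p2) → 100.5932
  f9: (p11, p6, p2) → 44.8856
  f10: (p11, p3, p8) → 49.2329
  f11: (p11, p6, p8) → 14.0522
  f12: (p7, p9, p2) → 46.2151
  f13: (p7, p11, p2) → 37.5533
  f14: (p7, p1, p9) → 47.8471
  f15: (p7, p11, p3) → 26.4383
  f16: (p7, p1, p3) → 32.4983
Σ area = 688.118

Check V−E+F: 10 − 24 + 16 = 2.

facets=16 area=688.118


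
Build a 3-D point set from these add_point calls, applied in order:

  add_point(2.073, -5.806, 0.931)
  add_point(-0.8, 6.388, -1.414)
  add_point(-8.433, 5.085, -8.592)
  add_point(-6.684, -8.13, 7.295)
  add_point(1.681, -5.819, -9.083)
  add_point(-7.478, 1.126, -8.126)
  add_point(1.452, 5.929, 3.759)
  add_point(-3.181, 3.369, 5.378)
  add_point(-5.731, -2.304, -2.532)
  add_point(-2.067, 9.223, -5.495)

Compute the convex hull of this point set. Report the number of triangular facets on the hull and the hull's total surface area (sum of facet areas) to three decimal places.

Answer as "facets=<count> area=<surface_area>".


facets=12 area=652.200

Hull vertices (8/10): indices [0, 2, 3, 4, 5, 6, 7, 9].

Area of each hull facet:
  f1: (p4, p3, p0) → 46.5829
  f2: (p4, p9, p2) → 60.3620
  f3: (p7, p3, p2) → 90.3473
  f4: (p7, p9, p2) → 50.8219
  f5: (p5, p3, p2) → 29.4016
  f6: (p5, p4, p2) → 15.4436
  f7: (p5, p4, p3) → 99.8656
  f8: (p6, p7, p9) → 28.6581
  f9: (p6, p4, p0) → 58.8980
  f10: (p6, p4, p9) → 81.6882
  f11: (p6, p3, p0) → 66.8849
  f12: (p6, p7, p3) → 23.2453
Σ area = 652.200

Euler characteristic 8−18+12 = 2 ✓


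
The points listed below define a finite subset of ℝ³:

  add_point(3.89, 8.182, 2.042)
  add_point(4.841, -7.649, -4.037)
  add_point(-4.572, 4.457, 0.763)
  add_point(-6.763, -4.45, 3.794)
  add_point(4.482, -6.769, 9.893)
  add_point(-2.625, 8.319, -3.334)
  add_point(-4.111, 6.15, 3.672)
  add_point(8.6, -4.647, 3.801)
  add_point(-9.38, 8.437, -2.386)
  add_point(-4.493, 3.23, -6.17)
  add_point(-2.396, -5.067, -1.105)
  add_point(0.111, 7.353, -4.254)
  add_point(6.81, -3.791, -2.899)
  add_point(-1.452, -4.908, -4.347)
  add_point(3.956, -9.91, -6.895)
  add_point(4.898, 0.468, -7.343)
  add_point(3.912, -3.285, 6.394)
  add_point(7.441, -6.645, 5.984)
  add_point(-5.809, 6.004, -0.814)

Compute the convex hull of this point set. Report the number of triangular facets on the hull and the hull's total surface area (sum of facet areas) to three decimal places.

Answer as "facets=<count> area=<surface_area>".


facets=24 area=872.182

Points on the hull: [0, 3, 4, 5, 6, 7, 8, 9, 11, 12, 13, 14, 15, 17] (14 of 19).

Triangle areas on the boundary:
  f1: (p3, p4, p14) → 98.9277
  f2: (p3, p6, p8) → 45.2786
  f3: (p3, p6, p4) → 70.9979
  f4: (p17, p14, p7) → 19.9854
  f5: (p17, p4, p7) → 4.8435
  f6: (p17, p4, p14) → 27.2377
  f7: (p9, p15, p14) → 50.5020
  f8: (p9, p3, p8) → 51.4681
  f9: (p12, p14, p7) → 23.9565
  f10: (p12, p15, p7) → 12.9524
  f11: (p12, p15, p14) → 25.2446
  f12: (p0, p15, p7) → 71.7795
  f13: (p0, p4, p7) → 51.9061
  f14: (p0, p6, p4) → 68.4429
  f15: (p0, p6, p8) → 32.2901
  f16: (p13, p3, p14) → 27.7250
  f17: (p13, p9, p14) → 22.5316
  f18: (p13, p9, p3) → 43.1167
  f19: (p11, p0, p15) → 32.8294
  f20: (p11, p9, p15) → 28.2536
  f21: (p5, p9, p8) → 20.3413
  f22: (p5, p11, p9) → 9.2327
  f23: (p5, p0, p8) → 21.2491
  f24: (p5, p11, p0) → 11.0896
Σ area = 872.182

Check V−E+F: 14 − 36 + 24 = 2.


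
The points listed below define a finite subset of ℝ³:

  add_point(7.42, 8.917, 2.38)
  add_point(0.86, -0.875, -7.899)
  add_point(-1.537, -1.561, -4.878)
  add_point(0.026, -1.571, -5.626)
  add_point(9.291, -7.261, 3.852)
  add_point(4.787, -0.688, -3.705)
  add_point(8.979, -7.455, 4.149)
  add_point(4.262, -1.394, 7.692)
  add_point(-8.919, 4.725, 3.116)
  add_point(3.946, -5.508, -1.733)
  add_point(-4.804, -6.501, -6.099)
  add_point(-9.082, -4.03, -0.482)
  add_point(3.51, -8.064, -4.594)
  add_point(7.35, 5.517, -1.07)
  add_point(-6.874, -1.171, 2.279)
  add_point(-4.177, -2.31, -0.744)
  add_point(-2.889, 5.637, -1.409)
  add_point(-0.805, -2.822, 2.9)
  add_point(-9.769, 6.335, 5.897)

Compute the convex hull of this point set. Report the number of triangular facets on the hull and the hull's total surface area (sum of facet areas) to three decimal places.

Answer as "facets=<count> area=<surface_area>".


Extreme-point indices: [0, 1, 4, 5, 6, 7, 8, 10, 11, 12, 13, 16, 18] — 13 of 19 on the boundary.

Area of each hull facet:
  f1: (p7, p0, p18) → 94.2461
  f2: (p7, p0, p4) → 50.4315
  f3: (p7, p11, p18) → 90.1094
  f4: (p16, p0, p18) → 53.8966
  f5: (p16, p1, p0) → 56.7876
  f6: (p13, p0, p4) → 30.8036
  f7: (p13, p1, p0) → 15.4019
  f8: (p12, p13, p4) → 67.7329
  f9: (p6, p7, p4) → 1.8808
  f10: (p6, p7, p11) → 66.5038
  f11: (p6, p12, p4) → 2.4095
  f12: (p8, p16, p1) → 29.8572
  f13: (p8, p11, p18) → 10.1977
  f14: (p8, p16, p18) → 9.6615
  f15: (p10, p12, p1) → 30.3238
  f16: (p10, p8, p1) → 60.6632
  f17: (p10, p8, p11) → 28.8186
  f18: (p10, p6, p11) → 64.3116
  f19: (p10, p6, p12) → 33.7372
  f20: (p5, p13, p1) → 17.4830
  f21: (p5, p12, p1) → 21.0678
  f22: (p5, p12, p13) → 8.8813
Σ area = 845.206

Euler: V−E+F = 13−33+22 = 2.

facets=22 area=845.206


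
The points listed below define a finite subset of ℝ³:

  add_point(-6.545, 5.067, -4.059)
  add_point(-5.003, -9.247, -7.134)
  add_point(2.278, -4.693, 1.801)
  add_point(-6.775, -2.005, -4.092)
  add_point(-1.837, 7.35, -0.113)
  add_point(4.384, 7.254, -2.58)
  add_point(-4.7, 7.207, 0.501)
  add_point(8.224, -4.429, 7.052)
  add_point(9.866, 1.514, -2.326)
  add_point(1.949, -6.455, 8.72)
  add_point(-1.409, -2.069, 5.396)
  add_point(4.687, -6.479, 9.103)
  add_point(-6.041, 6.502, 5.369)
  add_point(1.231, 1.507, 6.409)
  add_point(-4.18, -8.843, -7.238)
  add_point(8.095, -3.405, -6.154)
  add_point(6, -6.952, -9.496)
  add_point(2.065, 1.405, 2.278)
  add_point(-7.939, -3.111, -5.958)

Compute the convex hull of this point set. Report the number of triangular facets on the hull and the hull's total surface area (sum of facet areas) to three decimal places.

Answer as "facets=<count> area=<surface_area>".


facets=24 area=930.350

Extreme-point indices: [0, 1, 4, 5, 6, 7, 8, 9, 11, 12, 13, 15, 16, 18] — 14 of 19 on the boundary.

Per-facet area ½‖(b−a)×(c−a)‖:
  f1: (p5, p12, p4) → 12.2712
  f2: (p6, p12, p4) → 6.6215
  f3: (p6, p5, p4) → 1.7353
  f4: (p13, p12, p11) → 22.0681
  f5: (p13, p5, p12) → 48.8325
  f6: (p7, p13, p11) → 20.2626
  f7: (p7, p5, p8) → 42.3906
  f8: (p7, p13, p5) → 50.3652
  f9: (p16, p5, p8) → 44.8618
  f10: (p16, p1, p18) → 38.2265
  f11: (p16, p1, p11) → 103.2060
  f12: (p16, p7, p11) → 37.1762
  f13: (p9, p12, p11) → 18.0709
  f14: (p9, p1, p11) → 20.7565
  f15: (p9, p12, p18) → 111.1247
  f16: (p9, p1, p18) → 60.0337
  f17: (p0, p6, p5) → 25.6905
  f18: (p0, p16, p18) → 62.6462
  f19: (p0, p16, p5) → 88.5007
  f20: (p0, p12, p18) → 37.6993
  f21: (p0, p6, p12) → 10.2005
  f22: (p15, p7, p8) → 36.3133
  f23: (p15, p16, p8) → 2.6828
  f24: (p15, p16, p7) → 28.6138
Σ area = 930.350

Euler characteristic 14−36+24 = 2 ✓


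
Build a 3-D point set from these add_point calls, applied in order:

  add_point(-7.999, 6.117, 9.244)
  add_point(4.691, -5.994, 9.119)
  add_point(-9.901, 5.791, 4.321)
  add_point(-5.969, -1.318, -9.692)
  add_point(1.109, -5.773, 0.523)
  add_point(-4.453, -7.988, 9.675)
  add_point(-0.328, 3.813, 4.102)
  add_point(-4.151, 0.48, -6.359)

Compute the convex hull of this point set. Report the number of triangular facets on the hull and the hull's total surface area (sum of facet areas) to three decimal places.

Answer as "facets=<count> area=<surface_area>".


facets=12 area=611.884

Extreme-point indices: [0, 1, 2, 3, 4, 5, 6, 7] — 8 of 8 on the boundary.

Per-facet area ½‖(b−a)×(c−a)‖:
  f1: (p3, p5, p2) → 125.6515
  f2: (p0, p5, p2) → 38.4096
  f3: (p0, p5, p1) → 68.1771
  f4: (p0, p6, p2) → 24.5014
  f5: (p0, p6, p1) → 54.8391
  f6: (p4, p5, p1) → 41.4393
  f7: (p4, p3, p5) → 64.7129
  f8: (p4, p6, p1) → 46.6688
  f9: (p7, p4, p3) → 19.7620
  f10: (p7, p4, p6) → 50.8609
  f11: (p7, p3, p2) → 21.7400
  f12: (p7, p6, p2) → 55.1210
Σ area = 611.884

Euler characteristic 8−18+12 = 2 ✓


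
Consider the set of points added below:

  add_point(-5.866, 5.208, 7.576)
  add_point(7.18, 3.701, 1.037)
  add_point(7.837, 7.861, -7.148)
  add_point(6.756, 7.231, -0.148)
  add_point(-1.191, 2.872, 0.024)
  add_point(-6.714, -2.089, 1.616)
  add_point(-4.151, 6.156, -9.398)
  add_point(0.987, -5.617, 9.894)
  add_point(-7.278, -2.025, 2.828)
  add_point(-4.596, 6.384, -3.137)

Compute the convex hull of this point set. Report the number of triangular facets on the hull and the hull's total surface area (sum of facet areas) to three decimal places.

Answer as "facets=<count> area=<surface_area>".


facets=14 area=634.807

Hull vertices (9/10): indices [0, 1, 2, 3, 5, 6, 7, 8, 9].

Area of each hull facet:
  f1: (p0, p7, p8) → 49.2659
  f2: (p0, p6, p8) → 65.8639
  f3: (p5, p7, p8) → 7.4398
  f4: (p5, p6, p8) → 6.0676
  f5: (p5, p7, p2) → 116.5590
  f6: (p5, p6, p2) → 85.5977
  f7: (p3, p0, p7) → 94.3840
  f8: (p9, p6, p2) → 38.4067
  f9: (p9, p0, p6) → 5.1708
  f10: (p9, p3, p2) → 41.6485
  f11: (p9, p3, p0) → 63.3183
  f12: (p1, p7, p2) → 31.4376
  f13: (p1, p3, p2) → 12.3387
  f14: (p1, p3, p7) → 17.3084
Σ area = 634.807

Check V−E+F: 9 − 21 + 14 = 2.


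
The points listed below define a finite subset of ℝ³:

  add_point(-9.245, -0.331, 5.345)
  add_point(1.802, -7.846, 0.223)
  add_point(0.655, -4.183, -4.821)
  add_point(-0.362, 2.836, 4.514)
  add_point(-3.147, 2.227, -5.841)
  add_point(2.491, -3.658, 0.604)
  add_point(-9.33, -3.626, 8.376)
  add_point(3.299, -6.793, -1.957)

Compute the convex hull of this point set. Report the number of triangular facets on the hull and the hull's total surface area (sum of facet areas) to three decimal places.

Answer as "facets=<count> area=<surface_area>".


8 of the 8 inputs are extreme points: [0, 1, 2, 3, 4, 5, 6, 7].

Area of each hull facet:
  f1: (p0, p3, p6) → 20.0575
  f2: (p0, p4, p6) → 19.6818
  f3: (p0, p4, p3) → 50.0315
  f4: (p1, p3, p6) → 66.5539
  f5: (p5, p1, p7) → 5.6096
  f6: (p5, p1, p3) → 10.9229
  f7: (p5, p4, p7) → 21.1976
  f8: (p5, p4, p3) → 39.4813
  f9: (p2, p4, p7) → 9.5240
  f10: (p2, p1, p7) → 6.1837
  f11: (p2, p4, p6) → 60.6745
  f12: (p2, p1, p6) → 45.2719
Σ area = 355.190

Check V−E+F: 8 − 18 + 12 = 2.

facets=12 area=355.190


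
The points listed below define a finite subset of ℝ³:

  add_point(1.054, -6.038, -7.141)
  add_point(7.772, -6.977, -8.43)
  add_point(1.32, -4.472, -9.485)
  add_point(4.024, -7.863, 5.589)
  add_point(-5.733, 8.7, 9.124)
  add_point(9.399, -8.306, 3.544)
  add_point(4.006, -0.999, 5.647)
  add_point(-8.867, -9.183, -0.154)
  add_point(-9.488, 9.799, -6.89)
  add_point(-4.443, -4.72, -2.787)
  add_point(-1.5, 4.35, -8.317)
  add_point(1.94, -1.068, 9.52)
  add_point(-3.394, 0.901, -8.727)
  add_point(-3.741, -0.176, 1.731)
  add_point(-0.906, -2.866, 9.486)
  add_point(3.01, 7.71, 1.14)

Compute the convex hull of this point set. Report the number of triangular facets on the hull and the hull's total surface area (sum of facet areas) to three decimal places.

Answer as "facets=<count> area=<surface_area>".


12 of the 16 inputs are extreme points: [1, 2, 3, 4, 5, 7, 8, 10, 11, 12, 14, 15].

Triangle areas on the boundary:
  f1: (p1, p7, p5) → 107.4008
  f2: (p15, p11, p5) → 72.9794
  f3: (p15, p1, p5) → 101.4158
  f4: (p2, p1, p7) → 46.0953
  f5: (p4, p15, p8) → 85.9331
  f6: (p4, p15, p11) → 64.0043
  f7: (p4, p14, p11) → 20.8089
  f8: (p4, p7, p8) → 152.6236
  f9: (p4, p14, p7) → 86.4221
  f10: (p10, p15, p8) → 53.7313
  f11: (p10, p15, p1) → 80.5216
  f12: (p10, p2, p1) → 26.1997
  f13: (p3, p11, p5) → 20.6130
  f14: (p3, p14, p11) → 13.2895
  f15: (p3, p7, p5) → 29.3231
  f16: (p3, p14, p7) → 54.2101
  f17: (p12, p7, p8) → 75.6662
  f18: (p12, p2, p7) → 50.2982
  f19: (p12, p10, p8) → 19.2170
  f20: (p12, p10, p2) → 13.3260
Σ area = 1174.079

Euler: V−E+F = 12−30+20 = 2.

facets=20 area=1174.079


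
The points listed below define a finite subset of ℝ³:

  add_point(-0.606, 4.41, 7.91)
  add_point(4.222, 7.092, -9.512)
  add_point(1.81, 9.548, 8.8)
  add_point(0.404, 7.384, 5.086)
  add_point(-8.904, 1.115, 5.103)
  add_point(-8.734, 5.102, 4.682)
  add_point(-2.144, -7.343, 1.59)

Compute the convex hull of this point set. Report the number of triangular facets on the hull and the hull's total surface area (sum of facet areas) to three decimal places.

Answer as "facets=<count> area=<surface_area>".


facets=8 area=519.660

6 of the 7 inputs are extreme points: [0, 1, 2, 4, 5, 6].

Per-facet area ½‖(b−a)×(c−a)‖:
  f1: (p6, p1, p4) → 107.9553
  f2: (p2, p6, p1) → 154.6282
  f3: (p5, p1, p4) → 37.9183
  f4: (p5, p2, p4) → 22.7224
  f5: (p5, p2, p1) → 109.1326
  f6: (p0, p6, p4) → 52.4708
  f7: (p0, p2, p4) → 18.2667
  f8: (p0, p2, p6) → 16.5658
Σ area = 519.660

Check V−E+F: 6 − 12 + 8 = 2.


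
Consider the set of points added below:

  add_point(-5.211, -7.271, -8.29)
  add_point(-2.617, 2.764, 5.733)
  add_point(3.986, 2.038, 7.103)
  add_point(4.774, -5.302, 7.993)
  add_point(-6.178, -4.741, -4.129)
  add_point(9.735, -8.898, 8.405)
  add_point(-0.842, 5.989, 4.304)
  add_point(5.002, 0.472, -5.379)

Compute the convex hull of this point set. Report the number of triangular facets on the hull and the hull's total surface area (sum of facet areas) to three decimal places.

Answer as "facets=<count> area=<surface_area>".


Hull vertices (8/8): indices [0, 1, 2, 3, 4, 5, 6, 7].

Per-facet area ½‖(b−a)×(c−a)‖:
  f1: (p0, p5, p4) → 49.6272
  f2: (p0, p6, p4) → 22.5561
  f3: (p7, p0, p5) → 113.5791
  f4: (p7, p0, p6) → 82.5022
  f5: (p1, p6, p4) → 24.0968
  f6: (p2, p7, p5) → 78.3251
  f7: (p2, p7, p6) → 41.4690
  f8: (p2, p1, p6) → 12.8673
  f9: (p3, p2, p5) → 16.9144
  f10: (p3, p2, p1) → 24.5224
  f11: (p3, p5, p4) → 39.7296
  f12: (p3, p1, p4) → 71.7752
Σ area = 577.964

Euler characteristic 8−18+12 = 2 ✓

facets=12 area=577.964


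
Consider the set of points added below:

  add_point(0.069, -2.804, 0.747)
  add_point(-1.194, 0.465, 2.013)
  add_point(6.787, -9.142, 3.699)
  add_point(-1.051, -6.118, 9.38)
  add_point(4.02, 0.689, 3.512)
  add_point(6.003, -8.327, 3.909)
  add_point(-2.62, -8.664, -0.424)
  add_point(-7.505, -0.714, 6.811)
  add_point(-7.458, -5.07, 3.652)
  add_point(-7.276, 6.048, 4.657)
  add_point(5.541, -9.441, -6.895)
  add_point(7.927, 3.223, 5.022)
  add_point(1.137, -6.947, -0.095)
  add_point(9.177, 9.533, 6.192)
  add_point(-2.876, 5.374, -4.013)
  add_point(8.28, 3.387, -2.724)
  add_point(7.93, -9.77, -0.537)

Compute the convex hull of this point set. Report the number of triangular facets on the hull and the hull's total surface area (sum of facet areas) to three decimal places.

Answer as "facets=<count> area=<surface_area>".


facets=18 area=951.375

Points on the hull: [2, 3, 6, 7, 8, 9, 10, 13, 14, 15, 16] (11 of 17).

Per-facet area ½‖(b−a)×(c−a)‖:
  f1: (p3, p13, p7) → 82.3827
  f2: (p9, p13, p7) → 58.7403
  f3: (p9, p14, p13) → 77.2504
  f4: (p15, p14, p13) → 61.7880
  f5: (p15, p14, p10) → 78.3148
  f6: (p15, p16, p13) → 65.6016
  f7: (p15, p10, p16) → 44.5212
  f8: (p2, p16, p13) → 40.9359
  f9: (p2, p3, p13) → 92.7405
  f10: (p6, p2, p3) → 45.2630
  f11: (p6, p10, p16) → 33.8610
  f12: (p6, p2, p16) → 22.5593
  f13: (p6, p14, p10) → 75.5040
  f14: (p8, p3, p7) → 22.3355
  f15: (p8, p6, p3) → 30.9746
  f16: (p8, p6, p14) → 49.3552
  f17: (p8, p9, p7) → 15.3892
  f18: (p8, p9, p14) → 53.8577
Σ area = 951.375

Check V−E+F: 11 − 27 + 18 = 2.


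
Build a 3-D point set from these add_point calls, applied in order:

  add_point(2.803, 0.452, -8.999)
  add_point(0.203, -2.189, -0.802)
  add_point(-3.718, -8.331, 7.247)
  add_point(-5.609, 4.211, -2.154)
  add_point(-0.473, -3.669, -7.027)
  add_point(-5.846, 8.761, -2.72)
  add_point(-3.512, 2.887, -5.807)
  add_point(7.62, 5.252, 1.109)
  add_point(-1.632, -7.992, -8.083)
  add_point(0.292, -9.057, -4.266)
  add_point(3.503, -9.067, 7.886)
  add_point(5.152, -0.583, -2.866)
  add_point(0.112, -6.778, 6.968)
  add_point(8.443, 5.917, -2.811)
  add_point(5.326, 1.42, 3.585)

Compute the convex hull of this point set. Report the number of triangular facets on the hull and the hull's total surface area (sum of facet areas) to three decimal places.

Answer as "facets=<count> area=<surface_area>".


Points on the hull: [0, 2, 3, 5, 6, 7, 8, 9, 10, 11, 12, 13, 14] (13 of 15).

Per-facet area ½‖(b−a)×(c−a)‖:
  f1: (p0, p13, p5) → 65.3108
  f2: (p7, p13, p5) → 29.1331
  f3: (p7, p10, p13) → 26.7320
  f4: (p6, p0, p5) → 17.7334
  f5: (p6, p8, p5) → 12.3969
  f6: (p6, p8, p0) → 35.4738
  f7: (p9, p0, p13) → 51.3605
  f8: (p9, p8, p0) → 21.0116
  f9: (p9, p2, p10) → 43.0965
  f10: (p9, p2, p8) → 20.2316
  f11: (p3, p8, p5) → 18.6589
  f12: (p3, p2, p5) → 18.0680
  f13: (p3, p2, p8) → 98.5296
  f14: (p14, p7, p10) → 10.1247
  f15: (p14, p7, p5) → 36.6356
  f16: (p14, p2, p5) → 101.8930
  f17: (p11, p10, p13) → 40.3243
  f18: (p11, p9, p13) → 5.1741
  f19: (p11, p9, p10) → 59.8480
  f20: (p12, p2, p10) → 7.3732
  f21: (p12, p14, p10) → 21.4662
  f22: (p12, p14, p2) → 13.0771
Σ area = 753.653

Euler characteristic 13−33+22 = 2 ✓

facets=22 area=753.653


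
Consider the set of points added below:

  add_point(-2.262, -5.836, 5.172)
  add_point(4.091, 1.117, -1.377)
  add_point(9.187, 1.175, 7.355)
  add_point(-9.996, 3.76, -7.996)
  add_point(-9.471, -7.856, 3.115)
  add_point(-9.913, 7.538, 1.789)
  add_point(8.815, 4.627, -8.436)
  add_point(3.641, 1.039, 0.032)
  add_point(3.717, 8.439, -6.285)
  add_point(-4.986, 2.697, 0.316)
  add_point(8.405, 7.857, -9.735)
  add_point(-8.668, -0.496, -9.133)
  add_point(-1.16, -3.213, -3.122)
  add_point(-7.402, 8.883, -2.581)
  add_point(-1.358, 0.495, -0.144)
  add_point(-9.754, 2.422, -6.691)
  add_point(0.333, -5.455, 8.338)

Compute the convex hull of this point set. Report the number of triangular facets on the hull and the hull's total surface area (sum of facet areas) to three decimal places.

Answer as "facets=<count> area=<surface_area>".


facets=20 area=1034.455

Hull vertices (12/17): indices [0, 2, 3, 4, 5, 6, 8, 10, 11, 12, 13, 16].

Facet areas (half cross-product norm):
  f1: (p5, p4, p3) → 77.8624
  f2: (p11, p4, p3) → 31.8961
  f3: (p11, p10, p3) → 43.3210
  f4: (p13, p10, p3) → 68.5754
  f5: (p13, p5, p3) → 19.9367
  f6: (p16, p5, p4) → 86.8910
  f7: (p16, p0, p4) → 9.2665
  f8: (p16, p5, p2) → 98.8046
  f9: (p12, p11, p4) → 56.5396
  f10: (p12, p0, p4) → 33.9858
  f11: (p12, p16, p0) → 14.1228
  f12: (p8, p5, p2) → 128.3433
  f13: (p8, p13, p5) → 21.5047
  f14: (p8, p10, p2) → 47.1709
  f15: (p8, p13, p10) → 10.7296
  f16: (p6, p11, p10) → 31.6729
  f17: (p6, p12, p11) → 67.8784
  f18: (p6, p10, p2) → 23.4527
  f19: (p6, p16, p2) → 88.0385
  f20: (p6, p12, p16) → 74.4623
Σ area = 1034.455

Check V−E+F: 12 − 30 + 20 = 2.


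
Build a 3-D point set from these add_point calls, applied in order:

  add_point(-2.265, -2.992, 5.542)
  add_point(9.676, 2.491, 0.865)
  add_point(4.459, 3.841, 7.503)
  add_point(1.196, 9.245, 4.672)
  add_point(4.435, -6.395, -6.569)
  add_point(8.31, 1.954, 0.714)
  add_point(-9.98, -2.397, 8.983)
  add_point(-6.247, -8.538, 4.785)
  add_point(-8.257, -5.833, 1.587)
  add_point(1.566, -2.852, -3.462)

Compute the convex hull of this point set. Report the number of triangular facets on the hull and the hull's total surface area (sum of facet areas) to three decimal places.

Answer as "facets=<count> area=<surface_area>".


Hull vertices (8/10): indices [1, 2, 3, 4, 6, 7, 8, 9].

Facet areas (half cross-product norm):
  f1: (p4, p3, p1) → 69.6812
  f2: (p2, p3, p6) → 54.4555
  f3: (p2, p3, p1) → 29.4470
  f4: (p8, p3, p6) → 69.3925
  f5: (p7, p4, p1) → 99.9364
  f6: (p7, p2, p1) → 70.1356
  f7: (p7, p2, p6) → 64.8335
  f8: (p7, p8, p6) → 18.5802
  f9: (p7, p8, p4) → 35.0666
  f10: (p9, p4, p3) → 20.5205
  f11: (p9, p8, p3) → 83.2962
  f12: (p9, p8, p4) → 26.8046
Σ area = 642.150

Check V−E+F: 8 − 18 + 12 = 2.

facets=12 area=642.150


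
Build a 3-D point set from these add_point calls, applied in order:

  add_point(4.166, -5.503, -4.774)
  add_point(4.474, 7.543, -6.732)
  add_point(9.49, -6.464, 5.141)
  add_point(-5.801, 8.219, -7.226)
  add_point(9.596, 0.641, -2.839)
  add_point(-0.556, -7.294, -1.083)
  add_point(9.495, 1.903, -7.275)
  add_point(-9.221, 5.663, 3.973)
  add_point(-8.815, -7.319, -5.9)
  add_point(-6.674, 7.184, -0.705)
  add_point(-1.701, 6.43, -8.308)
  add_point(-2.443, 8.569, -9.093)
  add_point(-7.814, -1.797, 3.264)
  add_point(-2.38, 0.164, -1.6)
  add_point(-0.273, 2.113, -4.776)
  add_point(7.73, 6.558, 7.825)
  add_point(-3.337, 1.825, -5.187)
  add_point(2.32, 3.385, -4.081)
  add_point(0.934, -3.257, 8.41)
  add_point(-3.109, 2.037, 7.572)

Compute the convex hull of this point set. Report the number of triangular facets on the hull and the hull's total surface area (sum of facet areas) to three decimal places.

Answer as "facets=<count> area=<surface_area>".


facets=26 area=1116.571

Points on the hull: [0, 1, 2, 3, 4, 5, 6, 7, 8, 9, 11, 12, 15, 18, 19] (15 of 20).

Facet areas (half cross-product norm):
  f1: (p3, p8, p7) → 89.4841
  f2: (p3, p11, p8) → 29.2816
  f3: (p12, p8, p7) → 33.8039
  f4: (p9, p3, p7) → 6.7890
  f5: (p15, p2, p4) → 62.2646
  f6: (p15, p9, p7) → 46.3506
  f7: (p15, p1, p11) → 46.9593
  f8: (p15, p3, p11) → 38.2663
  f9: (p15, p9, p3) → 51.3281
  f10: (p5, p0, p8) → 27.9498
  f11: (p5, p0, p2) → 34.7066
  f12: (p6, p1, p11) → 19.8914
  f13: (p6, p11, p8) → 118.7646
  f14: (p6, p0, p8) → 47.7516
  f15: (p6, p15, p4) → 20.4154
  f16: (p6, p15, p1) → 56.1530
  f17: (p6, p2, p4) → 10.7509
  f18: (p6, p0, p2) → 53.3988
  f19: (p18, p15, p2) → 56.2078
  f20: (p18, p5, p2) → 48.1026
  f21: (p18, p12, p8) → 49.6262
  f22: (p18, p5, p8) → 40.4698
  f23: (p19, p15, p7) → 39.3039
  f24: (p19, p18, p15) → 38.1304
  f25: (p19, p12, p7) → 25.4635
  f26: (p19, p18, p12) → 24.9573
Σ area = 1116.571

Euler: V−E+F = 15−39+26 = 2.


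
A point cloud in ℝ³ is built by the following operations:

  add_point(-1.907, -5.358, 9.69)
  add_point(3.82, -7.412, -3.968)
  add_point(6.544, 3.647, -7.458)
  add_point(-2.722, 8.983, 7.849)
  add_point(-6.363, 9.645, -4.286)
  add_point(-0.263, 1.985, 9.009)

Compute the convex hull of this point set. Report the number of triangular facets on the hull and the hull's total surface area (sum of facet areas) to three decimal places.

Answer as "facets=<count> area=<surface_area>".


Hull vertices (6/6): indices [0, 1, 2, 3, 4, 5].

Facet areas (half cross-product norm):
  f1: (p1, p2, p4) → 86.2673
  f2: (p1, p0, p4) → 141.7072
  f3: (p3, p2, p4) → 92.2871
  f4: (p3, p0, p4) → 90.1993
  f5: (p5, p3, p2) → 66.8120
  f6: (p5, p3, p0) → 15.0064
  f7: (p5, p1, p2) → 95.5713
  f8: (p5, p1, p0) → 56.4555
Σ area = 644.306

Check V−E+F: 6 − 12 + 8 = 2.

facets=8 area=644.306


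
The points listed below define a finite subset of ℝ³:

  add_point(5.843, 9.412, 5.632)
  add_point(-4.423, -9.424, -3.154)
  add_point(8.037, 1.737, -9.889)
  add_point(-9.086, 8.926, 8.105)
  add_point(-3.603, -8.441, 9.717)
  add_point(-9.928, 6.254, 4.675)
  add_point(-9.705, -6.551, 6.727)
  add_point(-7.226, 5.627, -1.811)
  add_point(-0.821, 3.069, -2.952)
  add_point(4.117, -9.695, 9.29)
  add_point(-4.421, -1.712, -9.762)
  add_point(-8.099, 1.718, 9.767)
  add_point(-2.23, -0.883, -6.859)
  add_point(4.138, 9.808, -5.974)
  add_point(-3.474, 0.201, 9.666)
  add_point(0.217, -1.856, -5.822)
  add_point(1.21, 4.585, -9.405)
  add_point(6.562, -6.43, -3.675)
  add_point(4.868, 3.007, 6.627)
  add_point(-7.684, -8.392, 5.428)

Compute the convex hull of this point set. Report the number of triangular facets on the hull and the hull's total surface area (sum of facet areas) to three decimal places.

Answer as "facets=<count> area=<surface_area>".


facets=28 area=1339.222

16 of the 20 inputs are extreme points: [0, 1, 2, 3, 4, 5, 6, 7, 9, 10, 11, 13, 14, 16, 17, 19].

Triangle areas on the boundary:
  f1: (p0, p13, p2) → 54.5732
  f2: (p17, p1, p9) → 74.3553
  f3: (p17, p0, p2) → 88.5640
  f4: (p17, p0, p9) → 119.8539
  f5: (p10, p6, p5) → 106.5626
  f6: (p10, p6, p1) → 54.6288
  f7: (p10, p17, p2) → 62.6948
  f8: (p10, p17, p1) → 56.3325
  f9: (p3, p0, p13) → 88.8358
  f10: (p3, p6, p5) → 25.3532
  f11: (p3, p11, p6) → 20.3776
  f12: (p19, p1, p9) → 57.5746
  f13: (p19, p6, p1) → 9.9528
  f14: (p7, p10, p5) → 23.2028
  f15: (p7, p3, p5) → 11.2628
  f16: (p7, p3, p13) → 63.4589
  f17: (p14, p0, p9) → 85.0015
  f18: (p14, p3, p0) → 69.8219
  f19: (p14, p3, p11) → 16.4693
  f20: (p4, p19, p9) → 17.7932
  f21: (p4, p19, p6) → 8.8525
  f22: (p4, p11, p6) → 31.5393
  f23: (p4, p14, p9) → 33.4921
  f24: (p4, p14, p11) → 20.0884
  f25: (p16, p7, p13) → 39.1830
  f26: (p16, p7, p10) → 44.2328
  f27: (p16, p13, p2) → 25.5206
  f28: (p16, p10, p2) → 29.6434
Σ area = 1339.222

Euler characteristic 16−42+28 = 2 ✓


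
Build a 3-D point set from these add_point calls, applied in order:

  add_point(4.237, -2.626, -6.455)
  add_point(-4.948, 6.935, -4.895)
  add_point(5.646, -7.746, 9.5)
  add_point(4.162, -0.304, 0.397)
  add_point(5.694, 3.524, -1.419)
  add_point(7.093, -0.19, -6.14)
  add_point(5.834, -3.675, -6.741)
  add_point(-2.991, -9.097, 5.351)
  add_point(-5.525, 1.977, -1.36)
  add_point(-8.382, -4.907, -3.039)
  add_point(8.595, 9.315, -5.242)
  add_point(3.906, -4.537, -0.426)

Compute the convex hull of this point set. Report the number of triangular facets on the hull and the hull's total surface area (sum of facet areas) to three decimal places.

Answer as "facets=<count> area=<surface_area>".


Extreme-point indices: [0, 1, 2, 5, 6, 7, 8, 9, 10] — 9 of 12 on the boundary.

Triangle areas on the boundary:
  f1: (p1, p2, p10) → 150.4134
  f2: (p1, p6, p10) → 85.4362
  f3: (p5, p2, p10) → 78.7131
  f4: (p5, p6, p10) → 3.6072
  f5: (p5, p6, p2) → 31.3417
  f6: (p7, p6, p9) → 77.1282
  f7: (p7, p6, p2) → 75.2040
  f8: (p0, p6, p9) → 8.7505
  f9: (p0, p1, p9) → 73.3133
  f10: (p0, p1, p6) → 2.8707
  f11: (p8, p1, p2) → 39.3487
  f12: (p8, p7, p2) → 61.4260
  f13: (p8, p1, p9) → 17.9794
  f14: (p8, p7, p9) → 41.3208
Σ area = 746.853

Euler characteristic 9−21+14 = 2 ✓

facets=14 area=746.853


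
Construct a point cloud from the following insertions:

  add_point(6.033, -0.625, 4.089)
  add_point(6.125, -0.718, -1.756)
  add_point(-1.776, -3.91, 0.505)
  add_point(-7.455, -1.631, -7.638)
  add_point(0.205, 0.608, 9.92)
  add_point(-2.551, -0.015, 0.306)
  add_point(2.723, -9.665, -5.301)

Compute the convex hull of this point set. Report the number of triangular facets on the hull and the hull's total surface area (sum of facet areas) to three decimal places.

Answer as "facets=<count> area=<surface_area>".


7 of the 7 inputs are extreme points: [0, 1, 2, 3, 4, 5, 6].

Facet areas (half cross-product norm):
  f1: (p6, p1, p3) → 65.6656
  f2: (p0, p6, p1) → 27.8845
  f3: (p0, p4, p1) → 17.0934
  f4: (p0, p4, p6) → 50.9761
  f5: (p5, p1, p3) → 40.4864
  f6: (p5, p4, p3) → 13.7093
  f7: (p5, p4, p1) → 44.7817
  f8: (p2, p6, p3) → 47.3278
  f9: (p2, p4, p3) → 37.7395
  f10: (p2, p4, p6) → 34.2374
Σ area = 379.902

Euler characteristic 7−15+10 = 2 ✓

facets=10 area=379.902


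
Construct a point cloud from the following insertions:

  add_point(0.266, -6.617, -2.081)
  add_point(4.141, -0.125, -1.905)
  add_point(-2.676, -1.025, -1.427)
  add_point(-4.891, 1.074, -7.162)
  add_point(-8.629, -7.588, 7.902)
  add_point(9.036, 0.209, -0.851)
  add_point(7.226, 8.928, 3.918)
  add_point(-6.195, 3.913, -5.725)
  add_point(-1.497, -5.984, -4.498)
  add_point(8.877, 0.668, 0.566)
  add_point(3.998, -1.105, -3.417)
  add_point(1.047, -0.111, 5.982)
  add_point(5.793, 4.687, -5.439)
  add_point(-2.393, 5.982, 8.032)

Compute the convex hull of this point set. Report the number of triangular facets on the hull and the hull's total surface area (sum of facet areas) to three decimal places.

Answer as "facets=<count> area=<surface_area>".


facets=18 area=760.270

Points on the hull: [0, 3, 4, 5, 6, 7, 8, 9, 11, 12, 13] (11 of 14).

Triangle areas on the boundary:
  f1: (p8, p3, p4) → 58.6790
  f2: (p11, p13, p4) → 44.9323
  f3: (p7, p13, p4) → 104.3098
  f4: (p7, p3, p4) → 30.5459
  f5: (p0, p8, p4) → 19.9903
  f6: (p0, p8, p5) → 15.5711
  f7: (p6, p11, p13) → 37.8290
  f8: (p6, p7, p13) → 78.0637
  f9: (p9, p6, p5) → 5.1700
  f10: (p9, p6, p11) → 41.5096
  f11: (p9, p11, p4) → 37.1462
  f12: (p9, p0, p4) → 72.1925
  f13: (p9, p0, p5) → 8.1915
  f14: (p12, p7, p3) → 19.6078
  f15: (p12, p6, p7) → 61.2379
  f16: (p12, p6, p5) → 34.4119
  f17: (p12, p8, p5) → 44.3195
  f18: (p12, p8, p3) → 46.5621
Σ area = 760.270

Euler characteristic 11−27+18 = 2 ✓


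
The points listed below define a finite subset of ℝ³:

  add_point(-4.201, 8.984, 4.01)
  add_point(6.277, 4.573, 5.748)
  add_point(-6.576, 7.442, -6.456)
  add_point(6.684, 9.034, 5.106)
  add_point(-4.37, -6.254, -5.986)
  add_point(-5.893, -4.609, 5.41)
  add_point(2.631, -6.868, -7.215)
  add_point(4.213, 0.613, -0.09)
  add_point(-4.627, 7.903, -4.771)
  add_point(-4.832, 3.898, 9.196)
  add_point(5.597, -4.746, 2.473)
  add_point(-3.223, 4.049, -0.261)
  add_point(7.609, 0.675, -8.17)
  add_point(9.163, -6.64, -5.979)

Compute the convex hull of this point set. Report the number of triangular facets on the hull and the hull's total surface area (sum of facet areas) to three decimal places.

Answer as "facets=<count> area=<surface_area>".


facets=20 area=945.096

12 of the 14 inputs are extreme points: [0, 1, 2, 3, 4, 5, 6, 8, 9, 10, 12, 13].

Area of each hull facet:
  f1: (p12, p3, p13) → 58.8979
  f2: (p0, p9, p2) → 32.5195
  f3: (p0, p9, p3) → 39.8764
  f4: (p1, p3, p13) → 31.0419
  f5: (p1, p9, p3) → 25.9086
  f6: (p5, p9, p2) → 74.0412
  f7: (p5, p4, p2) → 79.9502
  f8: (p8, p12, p2) → 17.6349
  f9: (p8, p12, p3) → 98.8405
  f10: (p8, p0, p2) → 8.3284
  f11: (p8, p0, p3) → 47.9198
  f12: (p6, p12, p13) → 25.3063
  f13: (p6, p5, p13) → 47.2448
  f14: (p6, p5, p4) → 39.3921
  f15: (p6, p4, p2) → 48.1282
  f16: (p6, p12, p2) → 71.0511
  f17: (p10, p1, p13) → 41.1108
  f18: (p10, p5, p13) → 44.6612
  f19: (p10, p1, p9) → 57.6665
  f20: (p10, p5, p9) → 55.5751
Σ area = 945.096

Check V−E+F: 12 − 30 + 20 = 2.
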